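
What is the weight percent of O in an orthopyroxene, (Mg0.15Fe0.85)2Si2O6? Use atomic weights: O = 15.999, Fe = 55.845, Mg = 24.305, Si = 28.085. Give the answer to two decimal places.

37.73 mass %

Molar mass of (Mg0.15Fe0.85)2Si2O6: 0.30·24.305 + 1.70·55.845 + 2·28.085 + 6·15.999 = 254.392 g/mol.
Mass of O per formula unit: 6 × 15.999 = 95.994 g.
Weight fraction O = 95.994 / 254.392 = 0.3773.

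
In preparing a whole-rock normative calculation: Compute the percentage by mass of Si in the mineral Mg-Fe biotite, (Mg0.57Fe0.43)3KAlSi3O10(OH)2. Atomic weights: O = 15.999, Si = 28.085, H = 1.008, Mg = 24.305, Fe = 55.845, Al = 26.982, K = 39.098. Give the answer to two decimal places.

M((Mg0.57Fe0.43)3KAlSi3O10(OH)2) = 457.941 g/mol.
Si contributes 3 × 28.085 = 84.255 g per mole.
84.255/457.941 = 0.1840 → 18.40%.

18.40 wt%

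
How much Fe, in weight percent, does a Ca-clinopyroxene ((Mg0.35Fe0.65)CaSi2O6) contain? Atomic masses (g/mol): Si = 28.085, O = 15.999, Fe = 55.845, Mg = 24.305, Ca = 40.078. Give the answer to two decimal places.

15.31 weight percent

Molar mass of (Mg0.35Fe0.65)CaSi2O6: 0.35×24.305 + 0.65×55.845 + 1×40.078 + 2×28.085 + 6×15.999 = 237.048 g/mol.
Mass of Fe per formula unit: 0.65 × 55.845 = 36.299 g.
Weight fraction Fe = 36.299 / 237.048 = 0.1531.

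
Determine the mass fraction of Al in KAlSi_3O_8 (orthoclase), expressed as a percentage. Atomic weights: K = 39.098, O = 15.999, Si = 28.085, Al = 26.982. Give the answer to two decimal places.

M(KAlSi_3O_8) = 278.327 g/mol.
Al contributes 1 × 26.982 = 26.982 g per mole.
26.982/278.327 = 0.0969 → 9.69%.

9.69 wt%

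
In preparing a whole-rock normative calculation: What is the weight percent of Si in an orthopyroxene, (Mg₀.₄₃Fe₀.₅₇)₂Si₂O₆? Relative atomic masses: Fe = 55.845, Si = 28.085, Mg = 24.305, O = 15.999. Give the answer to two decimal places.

23.73 wt%

M((Mg₀.₄₃Fe₀.₅₇)₂Si₂O₆) = 236.730 g/mol.
Si contributes 2 × 28.085 = 56.170 g per mole.
56.170/236.730 = 0.2373 → 23.73%.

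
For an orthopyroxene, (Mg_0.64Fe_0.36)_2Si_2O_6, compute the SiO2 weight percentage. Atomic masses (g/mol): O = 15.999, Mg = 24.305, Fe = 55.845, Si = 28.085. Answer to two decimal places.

Formula mass = 223.483 g/mol.
2 Si → 2.0000 mol SiO2 per formula unit; M(SiO2) = 60.083, so SiO2 mass = 120.166 g.
120.166/223.483 × 100 = 53.77 wt%.

53.77 wt%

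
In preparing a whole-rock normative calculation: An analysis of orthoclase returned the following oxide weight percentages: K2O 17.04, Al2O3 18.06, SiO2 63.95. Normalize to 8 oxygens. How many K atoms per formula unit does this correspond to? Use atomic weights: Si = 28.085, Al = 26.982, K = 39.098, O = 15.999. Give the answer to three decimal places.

1.019 K apfu

17.04 wt% K2O ÷ 94.195 g/mol = 0.18090 mol, giving 0.36180 K and 0.18090 O.
18.06 wt% Al2O3 ÷ 101.961 g/mol = 0.17713 mol, giving 0.35426 Al and 0.53139 O.
63.95 wt% SiO2 ÷ 60.083 g/mol = 1.06436 mol, giving 1.06436 Si and 2.12872 O.
Oxygen sums to 2.84101; scaling by 8/2.84101 = 2.81590 puts the formula on 8 O.
K: 0.36180 × 2.81590 = 1.019 atoms per formula unit.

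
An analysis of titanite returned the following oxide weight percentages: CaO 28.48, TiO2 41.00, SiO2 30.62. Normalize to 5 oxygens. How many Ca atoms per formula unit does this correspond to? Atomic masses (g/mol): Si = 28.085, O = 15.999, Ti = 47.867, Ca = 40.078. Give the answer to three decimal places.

CaO: 28.48/56.077 = 0.50787 mol → 0.50787 mol Ca, 0.50787 mol O.
TiO2: 41.00/79.865 = 0.51337 mol → 0.51337 mol Ti, 1.02674 mol O.
SiO2: 30.62/60.083 = 0.50963 mol → 0.50963 mol Si, 1.01926 mol O.
Total oxygen = 2.55387 mol. Normalization factor = 5/2.55387 = 1.95781.
Ca per 5 O = 0.50787 × 1.95781 = 0.994.

0.994 Ca apfu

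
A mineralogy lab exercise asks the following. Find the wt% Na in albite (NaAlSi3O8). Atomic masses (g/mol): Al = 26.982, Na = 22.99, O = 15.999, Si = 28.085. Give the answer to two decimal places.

Formula mass = 1·22.99 + 1·26.982 + 3·28.085 + 8·15.999 = 262.219 g/mol, of which 22.990 g is Na.
So Na makes up 22.990/262.219 = 0.0877 of the mass, i.e. 8.77%.

8.77 wt%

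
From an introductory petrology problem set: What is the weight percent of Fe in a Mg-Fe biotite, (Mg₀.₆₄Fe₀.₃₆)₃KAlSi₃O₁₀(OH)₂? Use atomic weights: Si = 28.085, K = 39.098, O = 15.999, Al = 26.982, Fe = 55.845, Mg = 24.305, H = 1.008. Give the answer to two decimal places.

Molar mass of (Mg₀.₆₄Fe₀.₃₆)₃KAlSi₃O₁₀(OH)₂: 1.92*24.305 + 1.08*55.845 + 1*39.098 + 1*26.982 + 3*28.085 + 12*15.999 + 2*1.008 = 451.317 g/mol.
Mass of Fe per formula unit: 1.08 × 55.845 = 60.313 g.
Weight fraction Fe = 60.313 / 451.317 = 0.1336.

13.36 wt%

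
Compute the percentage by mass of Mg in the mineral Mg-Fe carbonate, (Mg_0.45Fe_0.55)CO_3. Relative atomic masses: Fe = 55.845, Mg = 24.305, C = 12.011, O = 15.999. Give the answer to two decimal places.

Formula mass = 0.45·24.305 + 0.55·55.845 + 1·12.011 + 3·15.999 = 101.660 g/mol, of which 10.937 g is Mg.
So Mg makes up 10.937/101.660 = 0.1076 of the mass, i.e. 10.76%.

10.76 wt%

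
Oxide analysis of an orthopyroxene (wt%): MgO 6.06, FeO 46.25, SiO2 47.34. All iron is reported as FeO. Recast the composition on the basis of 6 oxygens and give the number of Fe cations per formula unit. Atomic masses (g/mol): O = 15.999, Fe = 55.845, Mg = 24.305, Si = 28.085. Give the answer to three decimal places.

6.06 wt% MgO ÷ 40.304 g/mol = 0.15036 mol, giving 0.15036 Mg and 0.15036 O.
46.25 wt% FeO ÷ 71.844 g/mol = 0.64376 mol, giving 0.64376 Fe and 0.64376 O.
47.34 wt% SiO2 ÷ 60.083 g/mol = 0.78791 mol, giving 0.78791 Si and 1.57582 O.
Oxygen sums to 2.36994; scaling by 6/2.36994 = 2.53171 puts the formula on 6 O.
Fe: 0.64376 × 2.53171 = 1.630 atoms per formula unit.

1.630 Fe apfu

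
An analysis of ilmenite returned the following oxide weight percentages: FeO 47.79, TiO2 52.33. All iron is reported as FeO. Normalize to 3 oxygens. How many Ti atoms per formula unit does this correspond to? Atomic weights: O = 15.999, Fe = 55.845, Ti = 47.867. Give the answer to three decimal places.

47.79 wt% FeO ÷ 71.844 g/mol = 0.66519 mol, giving 0.66519 Fe and 0.66519 O.
52.33 wt% TiO2 ÷ 79.865 g/mol = 0.65523 mol, giving 0.65523 Ti and 1.31046 O.
Oxygen sums to 1.97565; scaling by 3/1.97565 = 1.51849 puts the formula on 3 O.
Ti: 0.65523 × 1.51849 = 0.995 atoms per formula unit.

0.995 Ti apfu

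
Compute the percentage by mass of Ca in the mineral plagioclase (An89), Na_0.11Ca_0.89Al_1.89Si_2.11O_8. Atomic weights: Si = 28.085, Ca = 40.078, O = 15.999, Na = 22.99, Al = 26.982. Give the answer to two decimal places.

12.90 weight percent

M(Na_0.11Ca_0.89Al_1.89Si_2.11O_8) = 276.446 g/mol.
Ca contributes 0.89 × 40.078 = 35.669 g per mole.
35.669/276.446 = 0.1290 → 12.90%.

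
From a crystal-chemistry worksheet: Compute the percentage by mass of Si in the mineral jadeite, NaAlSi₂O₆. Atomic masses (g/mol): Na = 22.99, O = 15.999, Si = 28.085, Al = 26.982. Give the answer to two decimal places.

Molar mass of NaAlSi₂O₆: 1×22.99 + 1×26.982 + 2×28.085 + 6×15.999 = 202.136 g/mol.
Mass of Si per formula unit: 2 × 28.085 = 56.170 g.
Weight fraction Si = 56.170 / 202.136 = 0.2779.

27.79 weight percent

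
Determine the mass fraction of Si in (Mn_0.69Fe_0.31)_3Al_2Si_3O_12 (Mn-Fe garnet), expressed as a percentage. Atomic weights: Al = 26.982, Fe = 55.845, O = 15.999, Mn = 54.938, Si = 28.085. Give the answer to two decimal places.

Formula mass = 2.07×54.938 + 0.93×55.845 + 2×26.982 + 3×28.085 + 12×15.999 = 495.865 g/mol, of which 84.255 g is Si.
So Si makes up 84.255/495.865 = 0.1699 of the mass, i.e. 16.99%.

16.99 weight percent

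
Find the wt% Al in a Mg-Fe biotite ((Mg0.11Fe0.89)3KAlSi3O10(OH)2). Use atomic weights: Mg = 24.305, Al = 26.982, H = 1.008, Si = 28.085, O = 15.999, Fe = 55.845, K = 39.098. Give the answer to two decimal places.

M((Mg0.11Fe0.89)3KAlSi3O10(OH)2) = 501.466 g/mol.
Al contributes 1 × 26.982 = 26.982 g per mole.
26.982/501.466 = 0.0538 → 5.38%.

5.38 weight percent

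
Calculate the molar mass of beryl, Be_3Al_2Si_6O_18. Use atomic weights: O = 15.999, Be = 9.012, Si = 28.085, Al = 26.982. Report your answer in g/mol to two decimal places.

537.49 g/mol

The formula mass is the sum 3*9.012 + 2*26.982 + 6*28.085 + 18*15.999.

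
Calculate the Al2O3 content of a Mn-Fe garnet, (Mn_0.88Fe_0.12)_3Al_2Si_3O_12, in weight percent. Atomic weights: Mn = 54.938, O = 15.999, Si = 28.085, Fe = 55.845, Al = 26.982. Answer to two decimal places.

Formula mass = 495.348 g/mol.
2 Al → 1.0000 mol Al2O3 per formula unit; M(Al2O3) = 101.961, so Al2O3 mass = 101.961 g.
101.961/495.348 × 100 = 20.58 wt%.

20.58 wt%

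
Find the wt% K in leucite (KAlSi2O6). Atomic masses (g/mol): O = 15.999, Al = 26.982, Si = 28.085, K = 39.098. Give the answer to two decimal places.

M(KAlSi2O6) = 218.244 g/mol.
K contributes 1 × 39.098 = 39.098 g per mole.
39.098/218.244 = 0.1791 → 17.91%.

17.91 wt%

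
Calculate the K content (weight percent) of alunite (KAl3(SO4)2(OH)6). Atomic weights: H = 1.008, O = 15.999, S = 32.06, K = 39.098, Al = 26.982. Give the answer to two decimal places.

Molar mass of KAl3(SO4)2(OH)6: 1*39.098 + 3*26.982 + 2*32.06 + 14*15.999 + 6*1.008 = 414.198 g/mol.
Mass of K per formula unit: 1 × 39.098 = 39.098 g.
Weight fraction K = 39.098 / 414.198 = 0.0944.

9.44 weight percent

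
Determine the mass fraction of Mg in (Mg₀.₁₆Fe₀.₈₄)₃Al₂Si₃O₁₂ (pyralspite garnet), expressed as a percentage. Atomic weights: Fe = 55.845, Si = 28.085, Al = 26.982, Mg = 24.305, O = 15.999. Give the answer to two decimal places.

Formula mass = 0.48*24.305 + 2.52*55.845 + 2*26.982 + 3*28.085 + 12*15.999 = 482.603 g/mol, of which 11.666 g is Mg.
So Mg makes up 11.666/482.603 = 0.0242 of the mass, i.e. 2.42%.

2.42 weight percent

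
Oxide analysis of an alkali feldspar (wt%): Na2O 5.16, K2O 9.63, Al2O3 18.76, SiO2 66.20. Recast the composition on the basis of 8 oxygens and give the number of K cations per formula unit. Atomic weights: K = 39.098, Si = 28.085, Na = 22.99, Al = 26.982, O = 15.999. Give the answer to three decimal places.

Na2O: 5.16/61.979 = 0.08325 mol → 0.16650 mol Na, 0.08325 mol O.
K2O: 9.63/94.195 = 0.10223 mol → 0.20446 mol K, 0.10223 mol O.
Al2O3: 18.76/101.961 = 0.18399 mol → 0.36798 mol Al, 0.55197 mol O.
SiO2: 66.20/60.083 = 1.10181 mol → 1.10181 mol Si, 2.20362 mol O.
Total oxygen = 2.94107 mol. Normalization factor = 8/2.94107 = 2.72010.
K per 8 O = 0.20446 × 2.72010 = 0.556.

0.556 K apfu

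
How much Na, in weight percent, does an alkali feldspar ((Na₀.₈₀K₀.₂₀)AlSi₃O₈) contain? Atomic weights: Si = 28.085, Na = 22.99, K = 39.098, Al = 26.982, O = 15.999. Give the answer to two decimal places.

Molar mass of (Na₀.₈₀K₀.₂₀)AlSi₃O₈: 0.80×22.99 + 0.20×39.098 + 1×26.982 + 3×28.085 + 8×15.999 = 265.441 g/mol.
Mass of Na per formula unit: 0.80 × 22.99 = 18.392 g.
Weight fraction Na = 18.392 / 265.441 = 0.0693.

6.93 weight percent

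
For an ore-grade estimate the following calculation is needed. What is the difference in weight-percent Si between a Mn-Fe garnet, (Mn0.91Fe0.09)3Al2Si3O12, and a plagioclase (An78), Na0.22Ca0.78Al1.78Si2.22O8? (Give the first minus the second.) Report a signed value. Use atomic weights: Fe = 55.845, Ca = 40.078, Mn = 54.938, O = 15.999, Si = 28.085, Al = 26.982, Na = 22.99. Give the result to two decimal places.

First mineral: 84.255 g Si in 495.266 g formula = 17.01 wt% Si.
Second mineral: 62.349 g Si in 274.687 g formula = 22.70 wt% Si.
17.01% − 22.70% gives a difference of -5.69 percentage points.

-5.69 percentage points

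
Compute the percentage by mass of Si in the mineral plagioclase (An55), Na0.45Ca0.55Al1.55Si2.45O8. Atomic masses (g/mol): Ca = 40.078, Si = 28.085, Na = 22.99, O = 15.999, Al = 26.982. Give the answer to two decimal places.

Molar mass of Na0.45Ca0.55Al1.55Si2.45O8: 0.45×22.99 + 0.55×40.078 + 1.55×26.982 + 2.45×28.085 + 8×15.999 = 271.011 g/mol.
Mass of Si per formula unit: 2.45 × 28.085 = 68.808 g.
Weight fraction Si = 68.808 / 271.011 = 0.2539.

25.39 wt%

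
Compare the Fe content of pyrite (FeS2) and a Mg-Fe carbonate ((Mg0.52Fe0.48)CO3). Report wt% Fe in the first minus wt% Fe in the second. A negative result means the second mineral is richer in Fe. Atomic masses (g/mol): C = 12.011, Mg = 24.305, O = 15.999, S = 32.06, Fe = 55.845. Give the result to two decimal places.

First mineral: 55.845 g Fe in 119.965 g formula = 46.55 wt% Fe.
Second mineral: 26.806 g Fe in 99.452 g formula = 26.95 wt% Fe.
46.55% − 26.95% gives a difference of 19.60 percentage points.

19.60 percentage points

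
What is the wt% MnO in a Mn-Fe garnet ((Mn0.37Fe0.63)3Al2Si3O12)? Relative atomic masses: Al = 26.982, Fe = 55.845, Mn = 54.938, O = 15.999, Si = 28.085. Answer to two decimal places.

15.85 wt%

Molar mass of (Mn0.37Fe0.63)3Al2Si3O12 = 1.11·54.938 + 1.89·55.845 + 2·26.982 + 3·28.085 + 12·15.999 = 496.735 g/mol.
Each formula unit contains 1.11 Mn, equivalent to 1.11/1 = 1.1100 mol MnO.
M(MnO) = 1×54.938 + 1×15.999 = 70.937 g/mol.
Mass of MnO per formula unit = 1.1100 × 70.937 = 78.740 g.
MnO wt% = 78.740 / 496.735 × 100 = 15.85%.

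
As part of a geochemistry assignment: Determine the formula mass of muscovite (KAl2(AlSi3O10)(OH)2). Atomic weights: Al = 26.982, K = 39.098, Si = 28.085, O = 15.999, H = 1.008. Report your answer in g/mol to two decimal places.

The formula mass is the sum 1*39.098 + 3*26.982 + 3*28.085 + 12*15.999 + 2*1.008.

398.30 g/mol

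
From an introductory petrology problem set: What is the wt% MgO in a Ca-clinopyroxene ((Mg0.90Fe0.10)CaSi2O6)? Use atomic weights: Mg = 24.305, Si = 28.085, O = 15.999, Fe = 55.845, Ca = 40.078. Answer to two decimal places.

16.51 wt%

Formula mass = 219.701 g/mol.
0.90 Mg → 0.9000 mol MgO per formula unit; M(MgO) = 40.304, so MgO mass = 36.274 g.
36.274/219.701 × 100 = 16.51 wt%.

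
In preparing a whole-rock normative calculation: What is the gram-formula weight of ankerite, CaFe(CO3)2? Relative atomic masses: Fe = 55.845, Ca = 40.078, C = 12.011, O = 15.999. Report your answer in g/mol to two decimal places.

215.94 g/mol

Ca: 1 × 40.078 = 40.0780
Fe: 1 × 55.845 = 55.8450
C: 2 × 12.011 = 24.0220
O: 6 × 15.999 = 95.9940
Summing the contributions gives the formula mass.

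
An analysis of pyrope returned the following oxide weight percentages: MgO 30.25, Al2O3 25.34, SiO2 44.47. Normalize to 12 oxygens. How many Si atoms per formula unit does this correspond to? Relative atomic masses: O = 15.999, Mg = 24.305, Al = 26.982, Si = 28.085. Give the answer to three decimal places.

30.25 wt% MgO ÷ 40.304 g/mol = 0.75055 mol, giving 0.75055 Mg and 0.75055 O.
25.34 wt% Al2O3 ÷ 101.961 g/mol = 0.24853 mol, giving 0.49706 Al and 0.74559 O.
44.47 wt% SiO2 ÷ 60.083 g/mol = 0.74014 mol, giving 0.74014 Si and 1.48028 O.
Oxygen sums to 2.97642; scaling by 12/2.97642 = 4.03169 puts the formula on 12 O.
Si: 0.74014 × 4.03169 = 2.984 atoms per formula unit.

2.984 Si apfu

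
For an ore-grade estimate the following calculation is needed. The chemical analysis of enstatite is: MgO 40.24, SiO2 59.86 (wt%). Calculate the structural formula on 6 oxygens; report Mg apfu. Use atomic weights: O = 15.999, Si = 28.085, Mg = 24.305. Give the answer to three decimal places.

MgO (M=40.304): mol = 0.99841; Mg = 0.99841, O = 0.99841.
SiO2 (M=60.083): mol = 0.99629; Si = 0.99629, O = 1.99258.
ΣO = 2.99099; factor = 6/ΣO = 2.00602.
Mg apfu = 0.99841 × 2.00602 = 2.003.

2.003 Mg apfu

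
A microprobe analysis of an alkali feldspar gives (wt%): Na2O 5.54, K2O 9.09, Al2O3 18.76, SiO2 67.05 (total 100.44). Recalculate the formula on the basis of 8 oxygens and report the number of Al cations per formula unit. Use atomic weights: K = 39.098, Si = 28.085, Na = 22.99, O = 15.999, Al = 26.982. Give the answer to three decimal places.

5.54 wt% Na2O ÷ 61.979 g/mol = 0.08939 mol, giving 0.17878 Na and 0.08939 O.
9.09 wt% K2O ÷ 94.195 g/mol = 0.09650 mol, giving 0.19300 K and 0.09650 O.
18.76 wt% Al2O3 ÷ 101.961 g/mol = 0.18399 mol, giving 0.36798 Al and 0.55197 O.
67.05 wt% SiO2 ÷ 60.083 g/mol = 1.11596 mol, giving 1.11596 Si and 2.23192 O.
Oxygen sums to 2.96978; scaling by 8/2.96978 = 2.69380 puts the formula on 8 O.
Al: 0.36798 × 2.69380 = 0.991 atoms per formula unit.

0.991 Al apfu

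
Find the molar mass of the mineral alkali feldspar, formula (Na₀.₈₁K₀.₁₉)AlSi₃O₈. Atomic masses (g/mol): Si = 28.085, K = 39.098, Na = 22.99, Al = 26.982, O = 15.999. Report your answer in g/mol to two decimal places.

Na: 0.81 × 22.99 = 18.6219
K: 0.19 × 39.098 = 7.4286
Al: 1 × 26.982 = 26.9820
Si: 3 × 28.085 = 84.2550
O: 8 × 15.999 = 127.9920
Summing the contributions gives the formula mass.

265.28 g/mol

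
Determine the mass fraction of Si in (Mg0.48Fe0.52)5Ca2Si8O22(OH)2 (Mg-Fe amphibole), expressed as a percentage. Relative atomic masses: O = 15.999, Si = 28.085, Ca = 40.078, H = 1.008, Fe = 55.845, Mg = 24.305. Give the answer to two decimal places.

25.12 wt%

Formula mass = 2.40·24.305 + 2.60·55.845 + 2·40.078 + 8·28.085 + 24·15.999 + 2·1.008 = 894.357 g/mol, of which 224.680 g is Si.
So Si makes up 224.680/894.357 = 0.2512 of the mass, i.e. 25.12%.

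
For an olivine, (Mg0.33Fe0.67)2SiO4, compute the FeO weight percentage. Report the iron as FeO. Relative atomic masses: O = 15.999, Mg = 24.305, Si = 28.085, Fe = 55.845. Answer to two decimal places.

52.62 wt%

Formula mass = 182.955 g/mol.
1.34 Fe → 1.3400 mol FeO per formula unit; M(FeO) = 71.844, so FeO mass = 96.271 g.
96.271/182.955 × 100 = 52.62 wt%.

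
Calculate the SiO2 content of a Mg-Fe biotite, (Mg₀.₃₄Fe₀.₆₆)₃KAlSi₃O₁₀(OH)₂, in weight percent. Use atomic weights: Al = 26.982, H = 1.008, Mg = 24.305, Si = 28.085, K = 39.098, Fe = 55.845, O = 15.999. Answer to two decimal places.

37.58 wt%

Molar mass of (Mg₀.₃₄Fe₀.₆₆)₃KAlSi₃O₁₀(OH)₂ = 1.02×24.305 + 1.98×55.845 + 1×39.098 + 1×26.982 + 3×28.085 + 12×15.999 + 2×1.008 = 479.703 g/mol.
Each formula unit contains 3 Si, equivalent to 3/1 = 3.0000 mol SiO2.
M(SiO2) = 1×28.085 + 2×15.999 = 60.083 g/mol.
Mass of SiO2 per formula unit = 3.0000 × 60.083 = 180.249 g.
SiO2 wt% = 180.249 / 479.703 × 100 = 37.58%.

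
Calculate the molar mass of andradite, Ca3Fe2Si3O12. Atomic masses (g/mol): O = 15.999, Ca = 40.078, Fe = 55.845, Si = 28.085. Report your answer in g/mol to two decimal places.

The formula mass is the sum 3(40.078) + 2(55.845) + 3(28.085) + 12(15.999).

508.17 g/mol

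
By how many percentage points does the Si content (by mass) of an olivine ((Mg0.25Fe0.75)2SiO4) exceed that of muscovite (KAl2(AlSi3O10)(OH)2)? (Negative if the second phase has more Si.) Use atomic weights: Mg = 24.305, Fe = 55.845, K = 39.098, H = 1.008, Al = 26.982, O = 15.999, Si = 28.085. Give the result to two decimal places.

-6.21 percentage points

Si in (Mg0.25Fe0.75)2SiO4: molar mass 188.001 g/mol; 1×28.085 = 28.085 g → 14.94 wt%.
Si in KAl2(AlSi3O10)(OH)2: molar mass 398.303 g/mol; 3×28.085 = 84.255 g → 21.15 wt%.
Difference = 14.94 − 21.15 = -6.21 percentage points.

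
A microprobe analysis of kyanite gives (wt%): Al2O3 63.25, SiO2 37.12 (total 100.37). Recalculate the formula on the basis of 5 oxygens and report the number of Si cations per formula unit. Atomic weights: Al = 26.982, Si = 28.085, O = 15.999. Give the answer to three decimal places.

0.998 Si apfu

Al2O3: 63.25/101.961 = 0.62034 mol → 1.24068 mol Al, 1.86102 mol O.
SiO2: 37.12/60.083 = 0.61781 mol → 0.61781 mol Si, 1.23562 mol O.
Total oxygen = 3.09664 mol. Normalization factor = 5/3.09664 = 1.61465.
Si per 5 O = 0.61781 × 1.61465 = 0.998.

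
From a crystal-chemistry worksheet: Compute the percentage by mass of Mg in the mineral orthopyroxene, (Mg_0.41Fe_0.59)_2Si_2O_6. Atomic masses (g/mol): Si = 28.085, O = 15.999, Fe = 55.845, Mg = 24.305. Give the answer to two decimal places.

8.37 mass %

Molar mass of (Mg_0.41Fe_0.59)_2Si_2O_6: 0.82*24.305 + 1.18*55.845 + 2*28.085 + 6*15.999 = 237.991 g/mol.
Mass of Mg per formula unit: 0.82 × 24.305 = 19.930 g.
Weight fraction Mg = 19.930 / 237.991 = 0.0837.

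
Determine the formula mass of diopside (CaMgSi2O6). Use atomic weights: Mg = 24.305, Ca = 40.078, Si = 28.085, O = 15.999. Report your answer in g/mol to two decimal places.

216.55 g/mol

Ca: 1 × 40.078 = 40.0780
Mg: 1 × 24.305 = 24.3050
Si: 2 × 28.085 = 56.1700
O: 6 × 15.999 = 95.9940
Summing the contributions gives the formula mass.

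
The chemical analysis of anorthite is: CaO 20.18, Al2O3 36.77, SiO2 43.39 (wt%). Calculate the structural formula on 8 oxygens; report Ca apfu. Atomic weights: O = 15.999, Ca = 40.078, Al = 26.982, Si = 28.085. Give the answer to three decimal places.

20.18 wt% CaO ÷ 56.077 g/mol = 0.35986 mol, giving 0.35986 Ca and 0.35986 O.
36.77 wt% Al2O3 ÷ 101.961 g/mol = 0.36063 mol, giving 0.72126 Al and 1.08189 O.
43.39 wt% SiO2 ÷ 60.083 g/mol = 0.72217 mol, giving 0.72217 Si and 1.44434 O.
Oxygen sums to 2.88609; scaling by 8/2.88609 = 2.77192 puts the formula on 8 O.
Ca: 0.35986 × 2.77192 = 0.998 atoms per formula unit.

0.998 Ca apfu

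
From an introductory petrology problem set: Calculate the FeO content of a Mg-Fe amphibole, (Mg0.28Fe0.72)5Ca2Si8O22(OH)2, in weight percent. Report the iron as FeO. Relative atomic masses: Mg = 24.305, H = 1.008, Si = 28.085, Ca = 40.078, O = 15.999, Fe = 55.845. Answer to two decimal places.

27.93 wt%

Molar mass of (Mg0.28Fe0.72)5Ca2Si8O22(OH)2 = 1.40*24.305 + 3.60*55.845 + 2*40.078 + 8*28.085 + 24*15.999 + 2*1.008 = 925.897 g/mol.
Each formula unit contains 3.60 Fe, equivalent to 3.60/1 = 3.6000 mol FeO.
M(FeO) = 1×55.845 + 1×15.999 = 71.844 g/mol.
Mass of FeO per formula unit = 3.6000 × 71.844 = 258.638 g.
FeO wt% = 258.638 / 925.897 × 100 = 27.93%.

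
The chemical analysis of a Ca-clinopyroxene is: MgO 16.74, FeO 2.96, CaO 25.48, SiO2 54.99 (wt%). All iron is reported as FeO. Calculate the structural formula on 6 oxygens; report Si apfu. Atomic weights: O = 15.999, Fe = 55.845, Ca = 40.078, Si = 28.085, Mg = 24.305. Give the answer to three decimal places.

2.003 Si apfu

MgO: 16.74/40.304 = 0.41534 mol → 0.41534 mol Mg, 0.41534 mol O.
FeO: 2.96/71.844 = 0.04120 mol → 0.04120 mol Fe, 0.04120 mol O.
CaO: 25.48/56.077 = 0.45438 mol → 0.45438 mol Ca, 0.45438 mol O.
SiO2: 54.99/60.083 = 0.91523 mol → 0.91523 mol Si, 1.83046 mol O.
Total oxygen = 2.74138 mol. Normalization factor = 6/2.74138 = 2.18868.
Si per 6 O = 0.91523 × 2.18868 = 2.003.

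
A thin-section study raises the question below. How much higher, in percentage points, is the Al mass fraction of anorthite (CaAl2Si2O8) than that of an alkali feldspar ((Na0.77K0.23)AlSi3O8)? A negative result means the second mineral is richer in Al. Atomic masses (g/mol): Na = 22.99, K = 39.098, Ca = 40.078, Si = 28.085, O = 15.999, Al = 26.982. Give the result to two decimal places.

9.25 percentage points

Al in CaAl2Si2O8: molar mass 278.204 g/mol; 2×26.982 = 53.964 g → 19.40 wt%.
Al in (Na0.77K0.23)AlSi3O8: molar mass 265.924 g/mol; 1×26.982 = 26.982 g → 10.15 wt%.
Difference = 19.40 − 10.15 = 9.25 percentage points.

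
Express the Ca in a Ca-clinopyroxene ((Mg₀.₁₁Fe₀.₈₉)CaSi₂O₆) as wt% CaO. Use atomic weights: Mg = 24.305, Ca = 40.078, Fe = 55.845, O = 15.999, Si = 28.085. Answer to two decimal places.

M((Mg₀.₁₁Fe₀.₈₉)CaSi₂O₆) = 244.618 g/mol; M(CaO) = 56.077 g/mol.
Moles CaO per formula unit = 1 Ca ÷ 1 = 1.0000.
CaO fraction = (1.0000 × 56.077) / 244.618 = 56.077/244.618 = 0.2292.

22.92 wt%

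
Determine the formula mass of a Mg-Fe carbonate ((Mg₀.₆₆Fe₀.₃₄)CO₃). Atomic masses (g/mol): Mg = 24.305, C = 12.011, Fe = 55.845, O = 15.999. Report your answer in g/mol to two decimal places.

M = 0.66×24.305 + 0.34×55.845 + 1×12.011 + 3×15.999

95.04 g/mol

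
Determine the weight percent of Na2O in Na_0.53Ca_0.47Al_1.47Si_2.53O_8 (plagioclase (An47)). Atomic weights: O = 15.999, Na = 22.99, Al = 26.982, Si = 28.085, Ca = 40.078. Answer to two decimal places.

6.09 wt%

Formula mass = 269.732 g/mol.
0.53 Na → 0.2650 mol Na2O per formula unit; M(Na2O) = 61.979, so Na2O mass = 16.424 g.
16.424/269.732 × 100 = 6.09 wt%.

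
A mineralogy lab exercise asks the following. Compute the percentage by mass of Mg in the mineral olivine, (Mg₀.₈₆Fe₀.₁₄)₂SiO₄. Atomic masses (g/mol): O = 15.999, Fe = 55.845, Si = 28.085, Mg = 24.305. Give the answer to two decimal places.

27.96 wt%

M((Mg₀.₈₆Fe₀.₁₄)₂SiO₄) = 149.522 g/mol.
Mg contributes 1.72 × 24.305 = 41.805 g per mole.
41.805/149.522 = 0.2796 → 27.96%.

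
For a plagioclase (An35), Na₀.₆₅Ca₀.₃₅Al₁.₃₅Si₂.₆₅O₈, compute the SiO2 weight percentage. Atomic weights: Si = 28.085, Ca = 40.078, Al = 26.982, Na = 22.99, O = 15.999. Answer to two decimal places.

59.45 wt%

Molar mass of Na₀.₆₅Ca₀.₃₅Al₁.₃₅Si₂.₆₅O₈ = 0.65×22.99 + 0.35×40.078 + 1.35×26.982 + 2.65×28.085 + 8×15.999 = 267.814 g/mol.
Each formula unit contains 2.65 Si, equivalent to 2.65/1 = 2.6500 mol SiO2.
M(SiO2) = 1×28.085 + 2×15.999 = 60.083 g/mol.
Mass of SiO2 per formula unit = 2.6500 × 60.083 = 159.220 g.
SiO2 wt% = 159.220 / 267.814 × 100 = 59.45%.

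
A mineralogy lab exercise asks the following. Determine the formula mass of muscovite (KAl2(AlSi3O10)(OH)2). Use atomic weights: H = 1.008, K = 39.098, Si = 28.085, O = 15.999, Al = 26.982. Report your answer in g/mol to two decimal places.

398.30 g/mol

M = 1·39.098 + 3·26.982 + 3·28.085 + 12·15.999 + 2·1.008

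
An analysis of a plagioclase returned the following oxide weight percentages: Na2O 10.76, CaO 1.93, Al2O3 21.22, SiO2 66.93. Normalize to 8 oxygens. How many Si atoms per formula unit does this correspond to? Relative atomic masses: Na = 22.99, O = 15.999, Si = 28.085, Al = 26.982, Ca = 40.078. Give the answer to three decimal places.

2.912 Si apfu

Na2O: 10.76/61.979 = 0.17361 mol → 0.34722 mol Na, 0.17361 mol O.
CaO: 1.93/56.077 = 0.03442 mol → 0.03442 mol Ca, 0.03442 mol O.
Al2O3: 21.22/101.961 = 0.20812 mol → 0.41624 mol Al, 0.62436 mol O.
SiO2: 66.93/60.083 = 1.11396 mol → 1.11396 mol Si, 2.22792 mol O.
Total oxygen = 3.06031 mol. Normalization factor = 8/3.06031 = 2.61411.
Si per 8 O = 1.11396 × 2.61411 = 2.912.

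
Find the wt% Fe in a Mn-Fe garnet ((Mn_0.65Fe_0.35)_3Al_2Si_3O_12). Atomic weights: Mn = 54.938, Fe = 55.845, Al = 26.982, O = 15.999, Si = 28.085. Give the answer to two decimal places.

Molar mass of (Mn_0.65Fe_0.35)_3Al_2Si_3O_12: 1.95*54.938 + 1.05*55.845 + 2*26.982 + 3*28.085 + 12*15.999 = 495.973 g/mol.
Mass of Fe per formula unit: 1.05 × 55.845 = 58.637 g.
Weight fraction Fe = 58.637 / 495.973 = 0.1182.

11.82 mass %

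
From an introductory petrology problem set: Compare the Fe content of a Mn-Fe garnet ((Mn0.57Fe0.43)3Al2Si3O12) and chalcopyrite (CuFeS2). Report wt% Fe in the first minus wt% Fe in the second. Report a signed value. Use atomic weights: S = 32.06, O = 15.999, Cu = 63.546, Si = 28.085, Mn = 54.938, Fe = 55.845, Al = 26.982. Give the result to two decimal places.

Fe in (Mn0.57Fe0.43)3Al2Si3O12: molar mass 496.191 g/mol; 1.29×55.845 = 72.040 g → 14.52 wt%.
Fe in CuFeS2: molar mass 183.511 g/mol; 1×55.845 = 55.845 g → 30.43 wt%.
Difference = 14.52 − 30.43 = -15.91 percentage points.

-15.91 percentage points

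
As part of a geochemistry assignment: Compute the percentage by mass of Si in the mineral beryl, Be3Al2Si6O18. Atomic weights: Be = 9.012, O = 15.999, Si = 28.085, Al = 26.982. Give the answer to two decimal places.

M(Be3Al2Si6O18) = 537.492 g/mol.
Si contributes 6 × 28.085 = 168.510 g per mole.
168.510/537.492 = 0.3135 → 31.35%.

31.35 weight percent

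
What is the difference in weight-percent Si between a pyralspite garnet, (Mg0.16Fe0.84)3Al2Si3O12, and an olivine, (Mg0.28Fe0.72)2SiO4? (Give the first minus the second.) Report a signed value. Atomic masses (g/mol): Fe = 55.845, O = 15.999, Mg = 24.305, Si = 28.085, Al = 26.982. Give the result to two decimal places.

M((Mg0.16Fe0.84)3Al2Si3O12) = 482.603 g/mol, so wt% Si = 84.255/482.603 × 100 = 17.46%.
M((Mg0.28Fe0.72)2SiO4) = 186.109 g/mol, so wt% Si = 28.085/186.109 × 100 = 15.09%.
17.46 − 15.09 = 2.37 pp.

2.37 percentage points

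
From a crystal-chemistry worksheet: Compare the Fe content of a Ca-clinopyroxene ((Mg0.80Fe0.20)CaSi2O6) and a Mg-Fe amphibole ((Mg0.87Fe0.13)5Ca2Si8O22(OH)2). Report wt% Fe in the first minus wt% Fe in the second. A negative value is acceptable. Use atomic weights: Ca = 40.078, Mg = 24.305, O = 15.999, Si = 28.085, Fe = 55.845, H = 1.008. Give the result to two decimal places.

0.65 percentage points

M((Mg0.80Fe0.20)CaSi2O6) = 222.855 g/mol, so wt% Fe = 11.169/222.855 × 100 = 5.01%.
M((Mg0.87Fe0.13)5Ca2Si8O22(OH)2) = 832.854 g/mol, so wt% Fe = 36.299/832.854 × 100 = 4.36%.
5.01 − 4.36 = 0.65 pp.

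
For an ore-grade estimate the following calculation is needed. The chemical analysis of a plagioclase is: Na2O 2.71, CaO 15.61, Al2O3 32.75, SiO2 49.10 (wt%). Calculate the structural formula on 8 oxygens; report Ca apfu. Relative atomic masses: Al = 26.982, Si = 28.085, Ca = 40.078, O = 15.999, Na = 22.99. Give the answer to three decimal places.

Na2O (M=61.979): mol = 0.04372; Na = 0.08744, O = 0.04372.
CaO (M=56.077): mol = 0.27837; Ca = 0.27837, O = 0.27837.
Al2O3 (M=101.961): mol = 0.32120; Al = 0.64240, O = 0.96360.
SiO2 (M=60.083): mol = 0.81720; Si = 0.81720, O = 1.63440.
ΣO = 2.92009; factor = 8/ΣO = 2.73964.
Ca apfu = 0.27837 × 2.73964 = 0.763.

0.763 Ca apfu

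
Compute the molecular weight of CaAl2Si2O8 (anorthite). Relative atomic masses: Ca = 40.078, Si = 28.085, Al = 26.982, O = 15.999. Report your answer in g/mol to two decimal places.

278.20 g/mol

M = 1×40.078 + 2×26.982 + 2×28.085 + 8×15.999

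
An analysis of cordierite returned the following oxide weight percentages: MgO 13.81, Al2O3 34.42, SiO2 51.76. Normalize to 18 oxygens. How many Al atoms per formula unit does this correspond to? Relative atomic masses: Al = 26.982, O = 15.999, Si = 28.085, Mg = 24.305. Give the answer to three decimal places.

MgO (M=40.304): mol = 0.34265; Mg = 0.34265, O = 0.34265.
Al2O3 (M=101.961): mol = 0.33758; Al = 0.67516, O = 1.01274.
SiO2 (M=60.083): mol = 0.86147; Si = 0.86147, O = 1.72294.
ΣO = 3.07833; factor = 18/ΣO = 5.84733.
Al apfu = 0.67516 × 5.84733 = 3.948.

3.948 Al apfu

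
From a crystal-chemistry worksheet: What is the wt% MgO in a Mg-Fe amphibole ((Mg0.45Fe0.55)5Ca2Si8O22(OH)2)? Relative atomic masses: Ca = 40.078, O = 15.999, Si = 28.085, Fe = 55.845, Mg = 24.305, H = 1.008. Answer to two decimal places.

Formula mass = 899.088 g/mol.
2.25 Mg → 2.2500 mol MgO per formula unit; M(MgO) = 40.304, so MgO mass = 90.684 g.
90.684/899.088 × 100 = 10.09 wt%.

10.09 wt%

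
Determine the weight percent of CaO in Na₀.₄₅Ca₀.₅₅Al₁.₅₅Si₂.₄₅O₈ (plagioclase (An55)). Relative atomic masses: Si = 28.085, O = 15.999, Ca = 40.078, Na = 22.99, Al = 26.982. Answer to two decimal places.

11.38 wt%

Formula mass = 271.011 g/mol.
0.55 Ca → 0.5500 mol CaO per formula unit; M(CaO) = 56.077, so CaO mass = 30.842 g.
30.842/271.011 × 100 = 11.38 wt%.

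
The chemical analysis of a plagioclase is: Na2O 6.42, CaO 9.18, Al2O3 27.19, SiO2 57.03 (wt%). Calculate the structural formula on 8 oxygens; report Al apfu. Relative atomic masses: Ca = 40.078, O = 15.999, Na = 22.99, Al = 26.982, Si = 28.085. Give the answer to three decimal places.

1.439 Al apfu

6.42 wt% Na2O ÷ 61.979 g/mol = 0.10358 mol, giving 0.20716 Na and 0.10358 O.
9.18 wt% CaO ÷ 56.077 g/mol = 0.16370 mol, giving 0.16370 Ca and 0.16370 O.
27.19 wt% Al2O3 ÷ 101.961 g/mol = 0.26667 mol, giving 0.53334 Al and 0.80001 O.
57.03 wt% SiO2 ÷ 60.083 g/mol = 0.94919 mol, giving 0.94919 Si and 1.89838 O.
Oxygen sums to 2.96567; scaling by 8/2.96567 = 2.69754 puts the formula on 8 O.
Al: 0.53334 × 2.69754 = 1.439 atoms per formula unit.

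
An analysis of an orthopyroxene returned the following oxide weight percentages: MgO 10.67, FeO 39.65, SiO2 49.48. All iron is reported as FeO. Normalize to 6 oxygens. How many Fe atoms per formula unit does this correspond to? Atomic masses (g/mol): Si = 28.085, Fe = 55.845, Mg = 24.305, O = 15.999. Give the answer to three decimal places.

1.344 Fe apfu

10.67 wt% MgO ÷ 40.304 g/mol = 0.26474 mol, giving 0.26474 Mg and 0.26474 O.
39.65 wt% FeO ÷ 71.844 g/mol = 0.55189 mol, giving 0.55189 Fe and 0.55189 O.
49.48 wt% SiO2 ÷ 60.083 g/mol = 0.82353 mol, giving 0.82353 Si and 1.64706 O.
Oxygen sums to 2.46369; scaling by 6/2.46369 = 2.43537 puts the formula on 6 O.
Fe: 0.55189 × 2.43537 = 1.344 atoms per formula unit.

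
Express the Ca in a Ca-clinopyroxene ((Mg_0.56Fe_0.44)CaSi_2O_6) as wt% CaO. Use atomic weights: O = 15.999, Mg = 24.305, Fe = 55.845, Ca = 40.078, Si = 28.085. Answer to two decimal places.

24.34 wt%

Formula mass = 230.425 g/mol.
1 Ca → 1.0000 mol CaO per formula unit; M(CaO) = 56.077, so CaO mass = 56.077 g.
56.077/230.425 × 100 = 24.34 wt%.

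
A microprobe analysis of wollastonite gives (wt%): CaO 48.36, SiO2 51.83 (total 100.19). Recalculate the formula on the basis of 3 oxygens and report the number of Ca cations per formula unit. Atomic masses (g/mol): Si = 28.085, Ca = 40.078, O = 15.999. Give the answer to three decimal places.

1.000 Ca apfu

CaO (M=56.077): mol = 0.86239; Ca = 0.86239, O = 0.86239.
SiO2 (M=60.083): mol = 0.86264; Si = 0.86264, O = 1.72528.
ΣO = 2.58767; factor = 3/ΣO = 1.15934.
Ca apfu = 0.86239 × 1.15934 = 1.000.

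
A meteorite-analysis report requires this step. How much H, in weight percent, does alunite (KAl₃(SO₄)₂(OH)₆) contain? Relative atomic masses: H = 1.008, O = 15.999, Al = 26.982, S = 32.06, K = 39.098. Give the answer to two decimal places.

1.46 weight percent

M(KAl₃(SO₄)₂(OH)₆) = 414.198 g/mol.
H contributes 6 × 1.008 = 6.048 g per mole.
6.048/414.198 = 0.0146 → 1.46%.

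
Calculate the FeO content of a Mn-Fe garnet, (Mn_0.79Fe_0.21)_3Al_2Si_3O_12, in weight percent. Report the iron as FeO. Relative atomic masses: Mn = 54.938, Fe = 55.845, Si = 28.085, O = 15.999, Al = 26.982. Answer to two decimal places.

M((Mn_0.79Fe_0.21)_3Al_2Si_3O_12) = 495.592 g/mol; M(FeO) = 71.844 g/mol.
Moles FeO per formula unit = 0.63 Fe ÷ 1 = 0.6300.
FeO fraction = (0.6300 × 71.844) / 495.592 = 45.262/495.592 = 0.0913.

9.13 wt%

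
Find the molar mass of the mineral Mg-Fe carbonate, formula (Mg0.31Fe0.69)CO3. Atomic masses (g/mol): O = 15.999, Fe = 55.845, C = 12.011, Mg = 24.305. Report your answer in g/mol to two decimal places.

106.08 g/mol

M = 0.31(24.305) + 0.69(55.845) + 1(12.011) + 3(15.999)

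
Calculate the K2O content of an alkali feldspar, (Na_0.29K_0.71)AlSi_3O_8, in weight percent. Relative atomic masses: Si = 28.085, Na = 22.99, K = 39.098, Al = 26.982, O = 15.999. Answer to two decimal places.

Formula mass = 273.656 g/mol.
0.71 K → 0.3550 mol K2O per formula unit; M(K2O) = 94.195, so K2O mass = 33.439 g.
33.439/273.656 × 100 = 12.22 wt%.

12.22 wt%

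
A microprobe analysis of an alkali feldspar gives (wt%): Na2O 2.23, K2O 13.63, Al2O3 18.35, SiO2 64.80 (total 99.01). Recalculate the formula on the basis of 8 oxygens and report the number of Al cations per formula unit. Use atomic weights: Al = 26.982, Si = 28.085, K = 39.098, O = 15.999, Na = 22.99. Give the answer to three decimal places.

1.001 Al apfu

2.23 wt% Na2O ÷ 61.979 g/mol = 0.03598 mol, giving 0.07196 Na and 0.03598 O.
13.63 wt% K2O ÷ 94.195 g/mol = 0.14470 mol, giving 0.28940 K and 0.14470 O.
18.35 wt% Al2O3 ÷ 101.961 g/mol = 0.17997 mol, giving 0.35994 Al and 0.53991 O.
64.80 wt% SiO2 ÷ 60.083 g/mol = 1.07851 mol, giving 1.07851 Si and 2.15702 O.
Oxygen sums to 2.87761; scaling by 8/2.87761 = 2.78008 puts the formula on 8 O.
Al: 0.35994 × 2.78008 = 1.001 atoms per formula unit.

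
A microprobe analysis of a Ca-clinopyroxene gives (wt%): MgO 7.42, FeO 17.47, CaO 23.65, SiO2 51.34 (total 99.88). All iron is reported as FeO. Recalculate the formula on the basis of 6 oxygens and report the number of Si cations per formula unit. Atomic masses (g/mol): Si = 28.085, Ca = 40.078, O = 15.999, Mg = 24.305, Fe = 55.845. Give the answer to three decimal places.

2.004 Si apfu

MgO (M=40.304): mol = 0.18410; Mg = 0.18410, O = 0.18410.
FeO (M=71.844): mol = 0.24317; Fe = 0.24317, O = 0.24317.
CaO (M=56.077): mol = 0.42174; Ca = 0.42174, O = 0.42174.
SiO2 (M=60.083): mol = 0.85448; Si = 0.85448, O = 1.70896.
ΣO = 2.55797; factor = 6/ΣO = 2.34561.
Si apfu = 0.85448 × 2.34561 = 2.004.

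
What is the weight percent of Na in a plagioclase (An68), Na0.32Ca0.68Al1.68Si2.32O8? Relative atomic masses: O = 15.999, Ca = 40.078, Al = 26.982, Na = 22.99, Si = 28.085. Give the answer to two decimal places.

2.69 weight percent

Formula mass = 0.32×22.99 + 0.68×40.078 + 1.68×26.982 + 2.32×28.085 + 8×15.999 = 273.089 g/mol, of which 7.357 g is Na.
So Na makes up 7.357/273.089 = 0.0269 of the mass, i.e. 2.69%.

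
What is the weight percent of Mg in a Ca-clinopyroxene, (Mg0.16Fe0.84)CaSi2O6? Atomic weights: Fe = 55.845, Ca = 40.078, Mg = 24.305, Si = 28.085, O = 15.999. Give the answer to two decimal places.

Molar mass of (Mg0.16Fe0.84)CaSi2O6: 0.16·24.305 + 0.84·55.845 + 1·40.078 + 2·28.085 + 6·15.999 = 243.041 g/mol.
Mass of Mg per formula unit: 0.16 × 24.305 = 3.889 g.
Weight fraction Mg = 3.889 / 243.041 = 0.0160.

1.60 wt%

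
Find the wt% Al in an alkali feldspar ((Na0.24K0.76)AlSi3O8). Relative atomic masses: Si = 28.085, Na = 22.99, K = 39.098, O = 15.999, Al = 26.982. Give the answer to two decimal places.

9.83 mass %

M((Na0.24K0.76)AlSi3O8) = 274.461 g/mol.
Al contributes 1 × 26.982 = 26.982 g per mole.
26.982/274.461 = 0.0983 → 9.83%.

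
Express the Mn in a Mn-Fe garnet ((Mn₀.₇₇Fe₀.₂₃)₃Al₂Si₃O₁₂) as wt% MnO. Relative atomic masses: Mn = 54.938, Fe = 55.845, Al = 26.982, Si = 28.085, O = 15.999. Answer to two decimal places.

33.06 wt%

M((Mn₀.₇₇Fe₀.₂₃)₃Al₂Si₃O₁₂) = 495.647 g/mol; M(MnO) = 70.937 g/mol.
Moles MnO per formula unit = 2.31 Mn ÷ 1 = 2.3100.
MnO fraction = (2.3100 × 70.937) / 495.647 = 163.864/495.647 = 0.3306.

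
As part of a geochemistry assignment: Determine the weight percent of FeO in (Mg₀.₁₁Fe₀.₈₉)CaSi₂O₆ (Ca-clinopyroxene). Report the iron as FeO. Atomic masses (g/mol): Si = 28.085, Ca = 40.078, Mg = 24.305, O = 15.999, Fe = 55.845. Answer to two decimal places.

Molar mass of (Mg₀.₁₁Fe₀.₈₉)CaSi₂O₆ = 0.11×24.305 + 0.89×55.845 + 1×40.078 + 2×28.085 + 6×15.999 = 244.618 g/mol.
Each formula unit contains 0.89 Fe, equivalent to 0.89/1 = 0.8900 mol FeO.
M(FeO) = 1×55.845 + 1×15.999 = 71.844 g/mol.
Mass of FeO per formula unit = 0.8900 × 71.844 = 63.941 g.
FeO wt% = 63.941 / 244.618 × 100 = 26.14%.

26.14 wt%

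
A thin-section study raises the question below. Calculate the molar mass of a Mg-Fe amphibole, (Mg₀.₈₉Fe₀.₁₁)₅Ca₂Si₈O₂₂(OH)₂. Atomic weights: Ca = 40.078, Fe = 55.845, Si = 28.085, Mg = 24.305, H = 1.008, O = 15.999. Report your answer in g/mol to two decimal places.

The formula mass is the sum 4.45*24.305 + 0.55*55.845 + 2*40.078 + 8*28.085 + 24*15.999 + 2*1.008.

829.70 g/mol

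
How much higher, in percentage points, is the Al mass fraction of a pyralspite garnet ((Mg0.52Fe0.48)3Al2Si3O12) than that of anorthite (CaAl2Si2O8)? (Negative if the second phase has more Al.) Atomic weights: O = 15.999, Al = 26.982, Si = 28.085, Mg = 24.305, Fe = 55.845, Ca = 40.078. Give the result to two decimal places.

Al in (Mg0.52Fe0.48)3Al2Si3O12: molar mass 448.540 g/mol; 2×26.982 = 53.964 g → 12.03 wt%.
Al in CaAl2Si2O8: molar mass 278.204 g/mol; 2×26.982 = 53.964 g → 19.40 wt%.
Difference = 12.03 − 19.40 = -7.37 percentage points.

-7.37 percentage points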